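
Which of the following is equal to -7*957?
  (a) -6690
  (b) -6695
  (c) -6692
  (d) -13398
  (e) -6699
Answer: e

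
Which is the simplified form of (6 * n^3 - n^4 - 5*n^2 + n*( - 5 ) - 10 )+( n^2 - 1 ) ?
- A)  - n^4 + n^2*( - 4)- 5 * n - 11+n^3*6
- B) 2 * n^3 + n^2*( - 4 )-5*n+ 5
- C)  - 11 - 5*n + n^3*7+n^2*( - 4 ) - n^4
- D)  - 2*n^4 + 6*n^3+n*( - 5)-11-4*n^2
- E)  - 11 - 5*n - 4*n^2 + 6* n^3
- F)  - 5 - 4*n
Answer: A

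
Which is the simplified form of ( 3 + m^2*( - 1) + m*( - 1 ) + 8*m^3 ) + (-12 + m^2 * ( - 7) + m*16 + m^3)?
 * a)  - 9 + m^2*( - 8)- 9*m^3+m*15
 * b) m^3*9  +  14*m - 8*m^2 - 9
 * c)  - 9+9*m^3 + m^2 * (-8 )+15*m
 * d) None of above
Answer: c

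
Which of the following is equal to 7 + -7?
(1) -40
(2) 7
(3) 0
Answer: 3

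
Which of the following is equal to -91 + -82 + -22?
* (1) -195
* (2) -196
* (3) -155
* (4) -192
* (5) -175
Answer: 1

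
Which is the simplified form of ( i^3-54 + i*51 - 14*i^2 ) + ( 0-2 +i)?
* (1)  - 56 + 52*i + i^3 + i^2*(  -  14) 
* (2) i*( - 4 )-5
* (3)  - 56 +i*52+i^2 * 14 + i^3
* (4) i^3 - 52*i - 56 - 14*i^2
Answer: 1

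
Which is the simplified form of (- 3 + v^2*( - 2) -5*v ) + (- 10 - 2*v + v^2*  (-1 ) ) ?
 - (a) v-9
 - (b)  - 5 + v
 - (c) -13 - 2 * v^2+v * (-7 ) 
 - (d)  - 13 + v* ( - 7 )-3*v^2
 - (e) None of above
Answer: d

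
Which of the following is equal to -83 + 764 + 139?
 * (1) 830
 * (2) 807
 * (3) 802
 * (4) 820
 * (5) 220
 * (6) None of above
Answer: 4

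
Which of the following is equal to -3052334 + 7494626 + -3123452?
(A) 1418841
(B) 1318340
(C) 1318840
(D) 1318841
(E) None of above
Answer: C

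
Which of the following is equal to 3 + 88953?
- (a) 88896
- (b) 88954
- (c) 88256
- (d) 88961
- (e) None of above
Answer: e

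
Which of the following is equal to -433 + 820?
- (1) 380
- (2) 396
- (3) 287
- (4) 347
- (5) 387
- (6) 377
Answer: 5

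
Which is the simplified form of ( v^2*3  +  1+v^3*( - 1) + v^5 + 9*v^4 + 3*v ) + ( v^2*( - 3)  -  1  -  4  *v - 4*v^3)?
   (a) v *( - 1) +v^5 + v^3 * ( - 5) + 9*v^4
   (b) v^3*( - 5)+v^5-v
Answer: a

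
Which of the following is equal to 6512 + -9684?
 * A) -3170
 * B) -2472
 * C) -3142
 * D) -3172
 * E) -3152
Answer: D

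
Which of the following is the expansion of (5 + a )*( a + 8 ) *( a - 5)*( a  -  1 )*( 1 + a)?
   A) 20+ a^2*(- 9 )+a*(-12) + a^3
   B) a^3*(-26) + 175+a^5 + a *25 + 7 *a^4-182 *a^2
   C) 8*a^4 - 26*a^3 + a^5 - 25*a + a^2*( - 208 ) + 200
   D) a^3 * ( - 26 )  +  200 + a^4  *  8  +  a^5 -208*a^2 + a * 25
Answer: D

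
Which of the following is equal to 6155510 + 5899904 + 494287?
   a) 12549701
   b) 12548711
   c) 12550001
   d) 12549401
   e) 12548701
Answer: a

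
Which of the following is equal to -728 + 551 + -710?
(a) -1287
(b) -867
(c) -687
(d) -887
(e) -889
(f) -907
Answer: d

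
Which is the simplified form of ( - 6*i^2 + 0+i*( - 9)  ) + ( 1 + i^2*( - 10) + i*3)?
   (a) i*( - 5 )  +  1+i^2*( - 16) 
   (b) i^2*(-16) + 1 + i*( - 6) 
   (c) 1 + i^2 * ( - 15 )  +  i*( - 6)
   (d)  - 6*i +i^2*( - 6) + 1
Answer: b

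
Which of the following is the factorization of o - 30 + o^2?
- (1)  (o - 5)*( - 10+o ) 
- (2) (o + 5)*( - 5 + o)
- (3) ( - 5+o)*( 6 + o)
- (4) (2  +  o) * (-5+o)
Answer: 3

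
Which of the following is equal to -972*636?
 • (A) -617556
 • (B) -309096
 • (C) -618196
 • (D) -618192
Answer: D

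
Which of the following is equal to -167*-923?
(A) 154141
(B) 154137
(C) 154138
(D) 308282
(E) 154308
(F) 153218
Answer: A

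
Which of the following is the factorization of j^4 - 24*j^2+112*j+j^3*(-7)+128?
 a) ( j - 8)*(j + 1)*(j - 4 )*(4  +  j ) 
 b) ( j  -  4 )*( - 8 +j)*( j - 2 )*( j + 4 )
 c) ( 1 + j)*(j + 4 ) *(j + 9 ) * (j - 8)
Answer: a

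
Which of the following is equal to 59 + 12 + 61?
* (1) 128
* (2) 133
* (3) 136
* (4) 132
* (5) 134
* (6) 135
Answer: 4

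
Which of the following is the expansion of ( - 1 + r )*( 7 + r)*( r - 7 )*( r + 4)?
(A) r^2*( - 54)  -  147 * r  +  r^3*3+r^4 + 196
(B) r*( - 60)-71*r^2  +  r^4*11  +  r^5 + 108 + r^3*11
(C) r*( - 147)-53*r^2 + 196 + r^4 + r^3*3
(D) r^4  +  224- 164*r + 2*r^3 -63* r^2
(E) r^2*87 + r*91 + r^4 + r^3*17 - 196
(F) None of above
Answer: C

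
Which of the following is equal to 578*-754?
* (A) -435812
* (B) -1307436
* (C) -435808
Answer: A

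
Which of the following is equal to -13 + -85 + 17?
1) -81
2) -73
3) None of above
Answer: 1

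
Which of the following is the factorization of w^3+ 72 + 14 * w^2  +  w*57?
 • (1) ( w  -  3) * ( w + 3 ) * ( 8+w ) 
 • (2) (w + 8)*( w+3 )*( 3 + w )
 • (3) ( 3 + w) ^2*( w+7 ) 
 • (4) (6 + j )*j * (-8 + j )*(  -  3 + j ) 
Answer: 2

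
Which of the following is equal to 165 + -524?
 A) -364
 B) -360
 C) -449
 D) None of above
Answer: D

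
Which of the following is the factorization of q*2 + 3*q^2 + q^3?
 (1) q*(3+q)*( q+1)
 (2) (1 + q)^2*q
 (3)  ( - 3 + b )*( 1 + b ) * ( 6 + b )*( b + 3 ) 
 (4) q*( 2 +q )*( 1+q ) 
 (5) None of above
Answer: 4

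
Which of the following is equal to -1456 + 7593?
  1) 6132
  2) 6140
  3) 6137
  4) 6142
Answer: 3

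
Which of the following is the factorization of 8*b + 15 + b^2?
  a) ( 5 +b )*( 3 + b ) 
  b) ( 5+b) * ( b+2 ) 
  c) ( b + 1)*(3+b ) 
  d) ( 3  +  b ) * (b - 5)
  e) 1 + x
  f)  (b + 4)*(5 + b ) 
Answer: a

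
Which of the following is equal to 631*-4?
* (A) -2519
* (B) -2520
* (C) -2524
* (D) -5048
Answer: C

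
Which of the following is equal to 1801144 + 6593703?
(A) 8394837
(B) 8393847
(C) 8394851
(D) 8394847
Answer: D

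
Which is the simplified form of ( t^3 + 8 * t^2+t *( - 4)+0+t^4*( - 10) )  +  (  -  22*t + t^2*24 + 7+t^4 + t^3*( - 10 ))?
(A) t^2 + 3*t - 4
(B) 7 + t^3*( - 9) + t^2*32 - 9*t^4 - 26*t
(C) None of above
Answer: B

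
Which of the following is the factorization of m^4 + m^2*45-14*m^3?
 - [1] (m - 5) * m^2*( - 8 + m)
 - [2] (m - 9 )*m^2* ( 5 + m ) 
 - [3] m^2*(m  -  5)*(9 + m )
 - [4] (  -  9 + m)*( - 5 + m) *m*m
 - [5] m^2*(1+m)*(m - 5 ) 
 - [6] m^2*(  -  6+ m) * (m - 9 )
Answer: 4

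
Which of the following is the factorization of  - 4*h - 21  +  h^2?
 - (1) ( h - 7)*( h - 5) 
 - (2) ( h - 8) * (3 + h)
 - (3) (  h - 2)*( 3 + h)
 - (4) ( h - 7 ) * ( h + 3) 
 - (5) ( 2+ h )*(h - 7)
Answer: 4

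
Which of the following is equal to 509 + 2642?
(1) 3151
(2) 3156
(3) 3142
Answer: 1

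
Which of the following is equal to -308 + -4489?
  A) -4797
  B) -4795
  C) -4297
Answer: A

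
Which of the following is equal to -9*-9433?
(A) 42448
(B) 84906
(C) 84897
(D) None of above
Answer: C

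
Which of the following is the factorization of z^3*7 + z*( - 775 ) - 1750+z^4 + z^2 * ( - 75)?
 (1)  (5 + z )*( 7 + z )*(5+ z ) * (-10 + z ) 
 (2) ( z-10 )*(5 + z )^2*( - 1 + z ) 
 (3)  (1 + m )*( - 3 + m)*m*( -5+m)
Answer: 1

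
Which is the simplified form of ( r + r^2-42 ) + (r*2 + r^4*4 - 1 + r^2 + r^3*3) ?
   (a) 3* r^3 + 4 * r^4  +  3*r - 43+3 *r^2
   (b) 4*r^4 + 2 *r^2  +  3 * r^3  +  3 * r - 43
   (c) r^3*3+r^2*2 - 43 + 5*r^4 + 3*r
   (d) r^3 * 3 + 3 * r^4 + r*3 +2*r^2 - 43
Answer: b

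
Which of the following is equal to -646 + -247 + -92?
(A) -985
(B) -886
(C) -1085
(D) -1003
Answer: A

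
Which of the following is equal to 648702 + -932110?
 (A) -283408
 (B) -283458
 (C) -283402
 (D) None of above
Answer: A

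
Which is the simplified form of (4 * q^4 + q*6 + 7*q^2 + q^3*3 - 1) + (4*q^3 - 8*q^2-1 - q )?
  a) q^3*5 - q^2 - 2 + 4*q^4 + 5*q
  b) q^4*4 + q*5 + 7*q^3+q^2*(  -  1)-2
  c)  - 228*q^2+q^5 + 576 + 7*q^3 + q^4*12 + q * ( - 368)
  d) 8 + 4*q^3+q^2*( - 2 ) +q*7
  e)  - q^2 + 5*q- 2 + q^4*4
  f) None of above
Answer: b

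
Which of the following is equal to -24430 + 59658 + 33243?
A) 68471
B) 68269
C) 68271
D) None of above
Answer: A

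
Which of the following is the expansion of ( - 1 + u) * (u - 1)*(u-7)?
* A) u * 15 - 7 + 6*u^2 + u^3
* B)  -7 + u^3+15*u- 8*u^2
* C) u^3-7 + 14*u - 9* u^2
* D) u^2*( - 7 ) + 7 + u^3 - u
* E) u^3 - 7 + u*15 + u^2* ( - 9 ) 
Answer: E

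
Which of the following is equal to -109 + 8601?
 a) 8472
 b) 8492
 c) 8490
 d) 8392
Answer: b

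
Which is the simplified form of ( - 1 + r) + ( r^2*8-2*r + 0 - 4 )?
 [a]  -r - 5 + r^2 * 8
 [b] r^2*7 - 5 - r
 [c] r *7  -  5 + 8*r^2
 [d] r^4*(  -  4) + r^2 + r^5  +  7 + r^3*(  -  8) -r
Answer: a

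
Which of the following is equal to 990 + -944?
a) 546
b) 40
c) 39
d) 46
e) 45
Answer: d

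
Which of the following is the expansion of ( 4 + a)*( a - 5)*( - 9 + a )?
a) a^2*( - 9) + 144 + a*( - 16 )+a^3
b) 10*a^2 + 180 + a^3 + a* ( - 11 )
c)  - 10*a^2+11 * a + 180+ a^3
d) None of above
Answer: d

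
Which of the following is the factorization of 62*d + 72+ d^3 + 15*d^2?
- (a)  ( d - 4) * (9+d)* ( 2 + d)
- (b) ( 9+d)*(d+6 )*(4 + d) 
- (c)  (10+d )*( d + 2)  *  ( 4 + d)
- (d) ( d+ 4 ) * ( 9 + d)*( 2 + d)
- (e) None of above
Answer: d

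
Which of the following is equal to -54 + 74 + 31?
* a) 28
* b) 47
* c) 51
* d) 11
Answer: c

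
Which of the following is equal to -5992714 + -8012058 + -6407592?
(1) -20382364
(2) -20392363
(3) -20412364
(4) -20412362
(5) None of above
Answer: 3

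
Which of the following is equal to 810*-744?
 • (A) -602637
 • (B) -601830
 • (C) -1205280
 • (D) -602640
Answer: D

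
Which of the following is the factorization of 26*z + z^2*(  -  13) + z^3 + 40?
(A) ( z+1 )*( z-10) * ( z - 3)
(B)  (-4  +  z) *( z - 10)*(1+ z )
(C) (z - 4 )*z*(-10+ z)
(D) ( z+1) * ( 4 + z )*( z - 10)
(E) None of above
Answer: B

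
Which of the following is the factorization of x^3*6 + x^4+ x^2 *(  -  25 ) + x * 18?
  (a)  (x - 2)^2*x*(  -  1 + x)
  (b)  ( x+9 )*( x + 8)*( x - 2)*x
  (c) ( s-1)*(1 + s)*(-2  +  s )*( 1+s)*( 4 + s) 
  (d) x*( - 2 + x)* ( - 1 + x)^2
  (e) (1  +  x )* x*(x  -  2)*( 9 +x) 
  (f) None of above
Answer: f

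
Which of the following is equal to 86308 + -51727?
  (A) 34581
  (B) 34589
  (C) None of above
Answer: A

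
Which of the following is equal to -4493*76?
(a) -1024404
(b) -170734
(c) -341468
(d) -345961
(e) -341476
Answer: c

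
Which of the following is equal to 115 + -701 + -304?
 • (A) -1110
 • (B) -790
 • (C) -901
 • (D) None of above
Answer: D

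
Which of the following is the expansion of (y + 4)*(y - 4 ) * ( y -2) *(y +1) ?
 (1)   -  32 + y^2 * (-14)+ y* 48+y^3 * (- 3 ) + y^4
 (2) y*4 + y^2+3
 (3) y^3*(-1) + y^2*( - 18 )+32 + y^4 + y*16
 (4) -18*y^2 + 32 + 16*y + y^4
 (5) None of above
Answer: 3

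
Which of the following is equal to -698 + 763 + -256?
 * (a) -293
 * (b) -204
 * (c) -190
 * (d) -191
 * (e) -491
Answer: d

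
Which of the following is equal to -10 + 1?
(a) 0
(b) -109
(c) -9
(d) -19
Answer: c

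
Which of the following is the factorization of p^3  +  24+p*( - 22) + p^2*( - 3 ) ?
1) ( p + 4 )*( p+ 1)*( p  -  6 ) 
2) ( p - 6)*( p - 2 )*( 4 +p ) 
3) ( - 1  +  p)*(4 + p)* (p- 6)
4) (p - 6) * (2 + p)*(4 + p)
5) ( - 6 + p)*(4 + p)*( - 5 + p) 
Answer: 3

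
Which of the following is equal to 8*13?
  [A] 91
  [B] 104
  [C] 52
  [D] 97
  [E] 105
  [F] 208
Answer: B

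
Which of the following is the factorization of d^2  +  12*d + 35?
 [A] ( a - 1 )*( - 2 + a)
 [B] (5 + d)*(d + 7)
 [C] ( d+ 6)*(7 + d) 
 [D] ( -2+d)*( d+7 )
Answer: B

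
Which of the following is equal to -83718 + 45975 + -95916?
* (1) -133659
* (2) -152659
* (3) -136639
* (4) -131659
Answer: 1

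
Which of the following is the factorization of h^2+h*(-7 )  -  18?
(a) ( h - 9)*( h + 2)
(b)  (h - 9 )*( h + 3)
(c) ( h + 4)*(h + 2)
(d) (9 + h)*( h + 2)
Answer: a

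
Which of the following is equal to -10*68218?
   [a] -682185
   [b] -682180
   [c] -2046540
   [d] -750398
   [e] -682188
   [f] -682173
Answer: b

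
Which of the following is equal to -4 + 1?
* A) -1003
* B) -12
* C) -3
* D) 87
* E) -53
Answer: C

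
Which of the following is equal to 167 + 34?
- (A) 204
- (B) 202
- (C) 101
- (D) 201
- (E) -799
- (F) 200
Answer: D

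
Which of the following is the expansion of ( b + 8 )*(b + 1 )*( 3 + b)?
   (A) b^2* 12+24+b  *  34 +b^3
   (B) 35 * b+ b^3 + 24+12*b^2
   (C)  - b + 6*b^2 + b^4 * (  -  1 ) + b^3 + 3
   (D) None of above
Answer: B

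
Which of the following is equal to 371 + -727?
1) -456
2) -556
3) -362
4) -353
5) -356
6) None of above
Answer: 5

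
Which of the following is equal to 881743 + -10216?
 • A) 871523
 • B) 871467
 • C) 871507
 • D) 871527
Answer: D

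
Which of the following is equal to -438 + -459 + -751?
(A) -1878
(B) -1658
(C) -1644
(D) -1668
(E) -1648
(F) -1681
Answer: E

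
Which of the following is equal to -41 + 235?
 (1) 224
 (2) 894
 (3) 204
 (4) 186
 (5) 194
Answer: 5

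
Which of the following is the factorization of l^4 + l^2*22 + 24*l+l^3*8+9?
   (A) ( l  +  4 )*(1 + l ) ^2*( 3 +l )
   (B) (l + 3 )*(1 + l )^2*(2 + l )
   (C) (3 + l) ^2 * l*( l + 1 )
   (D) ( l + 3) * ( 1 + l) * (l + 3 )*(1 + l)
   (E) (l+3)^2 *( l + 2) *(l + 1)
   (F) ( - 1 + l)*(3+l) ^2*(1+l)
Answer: D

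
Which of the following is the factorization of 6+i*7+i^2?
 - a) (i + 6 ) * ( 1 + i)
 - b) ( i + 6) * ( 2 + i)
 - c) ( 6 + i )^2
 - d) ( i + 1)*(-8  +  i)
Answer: a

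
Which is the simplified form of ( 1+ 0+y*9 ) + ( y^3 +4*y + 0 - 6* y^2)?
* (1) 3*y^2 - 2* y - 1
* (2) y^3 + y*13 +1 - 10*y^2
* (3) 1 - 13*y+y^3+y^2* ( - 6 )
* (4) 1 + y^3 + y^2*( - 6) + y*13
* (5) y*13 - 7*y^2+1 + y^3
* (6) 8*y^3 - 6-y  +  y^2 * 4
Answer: 4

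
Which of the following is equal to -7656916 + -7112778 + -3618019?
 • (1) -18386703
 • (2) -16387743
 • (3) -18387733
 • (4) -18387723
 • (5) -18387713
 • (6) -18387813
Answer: 5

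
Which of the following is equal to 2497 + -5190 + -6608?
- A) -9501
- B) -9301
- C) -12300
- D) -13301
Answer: B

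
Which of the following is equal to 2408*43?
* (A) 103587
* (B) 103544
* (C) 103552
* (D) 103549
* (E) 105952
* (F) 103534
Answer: B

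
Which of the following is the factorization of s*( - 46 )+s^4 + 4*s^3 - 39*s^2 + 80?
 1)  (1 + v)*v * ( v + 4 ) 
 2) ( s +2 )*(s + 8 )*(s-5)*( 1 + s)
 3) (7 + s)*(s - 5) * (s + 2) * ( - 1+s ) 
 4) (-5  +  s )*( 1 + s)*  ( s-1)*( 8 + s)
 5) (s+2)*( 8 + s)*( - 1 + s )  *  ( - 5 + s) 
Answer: 5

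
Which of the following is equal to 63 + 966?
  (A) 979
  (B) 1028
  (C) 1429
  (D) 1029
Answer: D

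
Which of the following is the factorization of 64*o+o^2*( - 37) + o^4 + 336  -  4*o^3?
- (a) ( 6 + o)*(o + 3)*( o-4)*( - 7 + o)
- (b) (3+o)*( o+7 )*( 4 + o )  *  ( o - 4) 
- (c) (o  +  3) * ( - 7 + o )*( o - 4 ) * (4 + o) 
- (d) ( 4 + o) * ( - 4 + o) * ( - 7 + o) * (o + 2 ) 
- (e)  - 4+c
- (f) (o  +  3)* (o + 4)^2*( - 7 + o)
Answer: c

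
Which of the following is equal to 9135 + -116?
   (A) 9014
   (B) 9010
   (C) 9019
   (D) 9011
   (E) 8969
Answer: C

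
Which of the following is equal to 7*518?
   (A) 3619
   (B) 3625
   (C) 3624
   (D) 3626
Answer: D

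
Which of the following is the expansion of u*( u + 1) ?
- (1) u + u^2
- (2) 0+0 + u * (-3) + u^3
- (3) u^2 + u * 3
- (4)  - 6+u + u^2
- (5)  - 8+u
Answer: 1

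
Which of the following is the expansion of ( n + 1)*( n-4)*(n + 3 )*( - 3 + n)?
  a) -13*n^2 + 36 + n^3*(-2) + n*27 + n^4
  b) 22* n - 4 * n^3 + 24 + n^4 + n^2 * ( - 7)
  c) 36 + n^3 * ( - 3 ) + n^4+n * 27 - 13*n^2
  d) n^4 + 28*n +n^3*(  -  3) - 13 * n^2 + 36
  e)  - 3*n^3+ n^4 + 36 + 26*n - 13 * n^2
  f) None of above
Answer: c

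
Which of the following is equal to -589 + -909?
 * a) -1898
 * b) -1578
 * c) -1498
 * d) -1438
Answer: c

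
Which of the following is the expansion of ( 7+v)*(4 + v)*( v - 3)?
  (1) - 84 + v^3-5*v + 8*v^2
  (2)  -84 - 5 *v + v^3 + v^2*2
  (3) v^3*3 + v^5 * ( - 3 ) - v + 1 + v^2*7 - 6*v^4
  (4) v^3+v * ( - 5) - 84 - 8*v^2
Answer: 1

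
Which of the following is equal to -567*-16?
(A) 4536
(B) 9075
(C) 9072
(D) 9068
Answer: C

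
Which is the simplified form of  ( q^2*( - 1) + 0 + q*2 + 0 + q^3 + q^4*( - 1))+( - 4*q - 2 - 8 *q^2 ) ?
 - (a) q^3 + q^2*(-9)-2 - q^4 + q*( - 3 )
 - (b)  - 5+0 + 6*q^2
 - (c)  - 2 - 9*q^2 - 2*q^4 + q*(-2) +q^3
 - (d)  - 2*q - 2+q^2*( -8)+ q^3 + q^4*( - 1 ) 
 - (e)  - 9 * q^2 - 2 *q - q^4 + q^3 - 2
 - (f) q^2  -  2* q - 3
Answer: e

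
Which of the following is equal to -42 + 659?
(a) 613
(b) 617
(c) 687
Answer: b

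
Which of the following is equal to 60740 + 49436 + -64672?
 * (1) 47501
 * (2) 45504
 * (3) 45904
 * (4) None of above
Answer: 2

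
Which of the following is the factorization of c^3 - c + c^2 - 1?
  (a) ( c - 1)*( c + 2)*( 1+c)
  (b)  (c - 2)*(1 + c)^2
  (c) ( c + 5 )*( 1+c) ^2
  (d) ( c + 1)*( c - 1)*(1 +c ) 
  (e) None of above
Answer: d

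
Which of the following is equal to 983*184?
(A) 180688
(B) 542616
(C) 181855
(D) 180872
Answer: D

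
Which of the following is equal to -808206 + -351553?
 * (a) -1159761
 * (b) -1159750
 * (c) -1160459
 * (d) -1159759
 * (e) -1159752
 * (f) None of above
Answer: d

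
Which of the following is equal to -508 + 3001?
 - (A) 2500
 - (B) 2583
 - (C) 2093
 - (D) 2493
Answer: D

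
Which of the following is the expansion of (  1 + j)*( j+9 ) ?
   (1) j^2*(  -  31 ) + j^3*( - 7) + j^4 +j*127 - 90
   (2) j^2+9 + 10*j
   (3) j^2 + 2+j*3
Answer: 2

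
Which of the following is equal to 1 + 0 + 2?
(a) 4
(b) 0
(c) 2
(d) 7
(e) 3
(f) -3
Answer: e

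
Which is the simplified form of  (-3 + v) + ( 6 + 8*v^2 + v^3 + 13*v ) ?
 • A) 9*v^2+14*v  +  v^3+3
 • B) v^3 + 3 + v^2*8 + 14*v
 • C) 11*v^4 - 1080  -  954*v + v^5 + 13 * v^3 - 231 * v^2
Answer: B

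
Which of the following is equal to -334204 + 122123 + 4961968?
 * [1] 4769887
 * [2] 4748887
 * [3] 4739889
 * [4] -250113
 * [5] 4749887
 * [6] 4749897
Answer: 5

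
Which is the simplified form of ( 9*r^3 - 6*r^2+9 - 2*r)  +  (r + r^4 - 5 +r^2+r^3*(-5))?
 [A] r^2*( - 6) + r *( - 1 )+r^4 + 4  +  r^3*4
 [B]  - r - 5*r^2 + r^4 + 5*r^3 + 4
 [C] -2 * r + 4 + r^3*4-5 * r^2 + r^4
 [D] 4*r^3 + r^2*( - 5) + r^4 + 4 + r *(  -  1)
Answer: D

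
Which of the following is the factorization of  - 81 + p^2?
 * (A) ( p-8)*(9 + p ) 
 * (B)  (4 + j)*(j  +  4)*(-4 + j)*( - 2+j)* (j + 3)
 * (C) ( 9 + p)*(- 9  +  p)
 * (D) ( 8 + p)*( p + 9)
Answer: C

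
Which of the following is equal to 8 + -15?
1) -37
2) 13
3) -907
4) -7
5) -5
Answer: 4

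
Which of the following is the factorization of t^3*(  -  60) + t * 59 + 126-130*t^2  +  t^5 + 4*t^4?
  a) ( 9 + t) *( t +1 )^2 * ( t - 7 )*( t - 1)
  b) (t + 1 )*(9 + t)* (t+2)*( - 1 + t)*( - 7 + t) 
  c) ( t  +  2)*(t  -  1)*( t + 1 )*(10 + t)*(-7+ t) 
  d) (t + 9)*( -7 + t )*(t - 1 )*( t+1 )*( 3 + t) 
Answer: b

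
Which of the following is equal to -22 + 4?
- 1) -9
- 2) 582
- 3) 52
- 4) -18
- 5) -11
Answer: 4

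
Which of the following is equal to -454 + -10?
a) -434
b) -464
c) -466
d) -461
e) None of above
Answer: b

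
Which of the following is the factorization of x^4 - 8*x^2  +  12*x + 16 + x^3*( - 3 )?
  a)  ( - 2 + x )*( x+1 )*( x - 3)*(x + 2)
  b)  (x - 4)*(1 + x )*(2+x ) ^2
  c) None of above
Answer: c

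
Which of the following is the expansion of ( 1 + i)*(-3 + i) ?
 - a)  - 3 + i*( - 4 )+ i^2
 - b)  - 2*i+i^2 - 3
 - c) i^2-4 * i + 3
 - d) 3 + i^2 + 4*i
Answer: b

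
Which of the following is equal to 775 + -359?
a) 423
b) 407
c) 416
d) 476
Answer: c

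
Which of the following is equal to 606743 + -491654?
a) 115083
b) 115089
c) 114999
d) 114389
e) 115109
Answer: b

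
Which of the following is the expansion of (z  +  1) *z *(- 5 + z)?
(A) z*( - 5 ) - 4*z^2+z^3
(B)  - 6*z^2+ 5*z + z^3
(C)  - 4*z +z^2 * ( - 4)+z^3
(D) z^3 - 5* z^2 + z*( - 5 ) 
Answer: A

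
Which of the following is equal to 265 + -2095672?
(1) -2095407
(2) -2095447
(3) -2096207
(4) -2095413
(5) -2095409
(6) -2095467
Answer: 1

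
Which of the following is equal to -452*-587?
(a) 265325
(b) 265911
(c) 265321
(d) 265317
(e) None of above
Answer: e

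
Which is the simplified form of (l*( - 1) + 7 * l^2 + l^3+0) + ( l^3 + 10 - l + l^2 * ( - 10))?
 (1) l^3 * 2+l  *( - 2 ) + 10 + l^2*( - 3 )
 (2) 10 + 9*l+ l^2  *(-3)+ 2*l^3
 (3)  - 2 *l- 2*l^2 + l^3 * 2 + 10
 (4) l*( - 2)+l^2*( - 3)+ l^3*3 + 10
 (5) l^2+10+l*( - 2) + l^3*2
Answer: 1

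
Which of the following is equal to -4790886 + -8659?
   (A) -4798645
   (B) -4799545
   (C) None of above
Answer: B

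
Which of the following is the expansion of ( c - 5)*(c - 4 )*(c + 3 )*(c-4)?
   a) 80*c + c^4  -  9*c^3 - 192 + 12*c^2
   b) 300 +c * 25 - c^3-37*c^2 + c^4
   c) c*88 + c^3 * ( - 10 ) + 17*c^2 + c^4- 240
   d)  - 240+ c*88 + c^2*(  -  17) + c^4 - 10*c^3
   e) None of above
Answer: c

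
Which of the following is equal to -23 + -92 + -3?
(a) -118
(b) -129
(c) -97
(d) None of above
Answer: a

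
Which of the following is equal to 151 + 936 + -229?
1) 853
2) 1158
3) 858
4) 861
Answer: 3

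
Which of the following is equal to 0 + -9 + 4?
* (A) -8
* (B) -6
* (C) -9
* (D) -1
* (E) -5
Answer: E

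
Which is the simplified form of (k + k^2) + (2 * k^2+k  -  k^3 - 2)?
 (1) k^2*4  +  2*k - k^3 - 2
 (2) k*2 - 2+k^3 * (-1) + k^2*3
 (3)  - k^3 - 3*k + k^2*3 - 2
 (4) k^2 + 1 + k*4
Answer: 2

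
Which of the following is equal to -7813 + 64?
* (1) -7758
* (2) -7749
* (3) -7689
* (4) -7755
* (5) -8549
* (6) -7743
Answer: 2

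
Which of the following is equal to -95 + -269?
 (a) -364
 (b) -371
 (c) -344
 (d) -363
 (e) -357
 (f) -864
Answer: a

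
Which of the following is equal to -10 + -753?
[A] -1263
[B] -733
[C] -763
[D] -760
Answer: C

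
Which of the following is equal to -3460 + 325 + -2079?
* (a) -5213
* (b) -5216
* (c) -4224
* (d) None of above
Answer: d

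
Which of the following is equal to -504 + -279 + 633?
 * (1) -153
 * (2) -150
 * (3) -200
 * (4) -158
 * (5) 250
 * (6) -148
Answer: 2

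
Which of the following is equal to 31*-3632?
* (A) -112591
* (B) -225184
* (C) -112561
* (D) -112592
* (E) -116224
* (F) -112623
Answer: D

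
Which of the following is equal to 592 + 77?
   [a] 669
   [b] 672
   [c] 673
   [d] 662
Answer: a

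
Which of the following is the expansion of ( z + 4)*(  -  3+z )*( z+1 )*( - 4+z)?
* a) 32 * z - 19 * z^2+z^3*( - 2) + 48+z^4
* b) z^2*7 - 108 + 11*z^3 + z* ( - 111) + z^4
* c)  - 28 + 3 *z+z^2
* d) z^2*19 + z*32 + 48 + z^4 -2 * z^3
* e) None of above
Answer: a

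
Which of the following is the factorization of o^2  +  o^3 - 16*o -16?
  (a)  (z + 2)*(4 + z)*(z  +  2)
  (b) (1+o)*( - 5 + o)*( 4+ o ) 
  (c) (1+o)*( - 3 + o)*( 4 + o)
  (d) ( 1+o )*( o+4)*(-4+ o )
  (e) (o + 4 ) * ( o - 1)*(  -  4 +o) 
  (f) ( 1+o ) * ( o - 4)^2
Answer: d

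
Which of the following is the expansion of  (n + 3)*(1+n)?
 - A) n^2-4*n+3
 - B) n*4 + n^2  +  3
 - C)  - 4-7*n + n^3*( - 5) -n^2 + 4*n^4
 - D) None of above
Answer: B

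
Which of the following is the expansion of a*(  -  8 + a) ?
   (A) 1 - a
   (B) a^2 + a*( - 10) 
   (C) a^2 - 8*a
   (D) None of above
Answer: C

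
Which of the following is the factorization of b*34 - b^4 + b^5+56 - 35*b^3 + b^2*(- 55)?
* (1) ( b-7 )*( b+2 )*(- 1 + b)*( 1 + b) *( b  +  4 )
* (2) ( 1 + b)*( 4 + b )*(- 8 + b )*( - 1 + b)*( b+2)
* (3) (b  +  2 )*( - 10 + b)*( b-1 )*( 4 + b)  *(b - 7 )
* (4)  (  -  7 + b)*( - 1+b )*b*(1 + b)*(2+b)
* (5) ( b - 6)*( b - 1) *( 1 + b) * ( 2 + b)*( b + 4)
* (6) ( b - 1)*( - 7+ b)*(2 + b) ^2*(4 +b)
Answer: 1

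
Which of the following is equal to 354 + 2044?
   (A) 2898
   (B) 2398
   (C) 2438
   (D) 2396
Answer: B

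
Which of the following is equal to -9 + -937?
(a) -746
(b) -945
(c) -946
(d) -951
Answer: c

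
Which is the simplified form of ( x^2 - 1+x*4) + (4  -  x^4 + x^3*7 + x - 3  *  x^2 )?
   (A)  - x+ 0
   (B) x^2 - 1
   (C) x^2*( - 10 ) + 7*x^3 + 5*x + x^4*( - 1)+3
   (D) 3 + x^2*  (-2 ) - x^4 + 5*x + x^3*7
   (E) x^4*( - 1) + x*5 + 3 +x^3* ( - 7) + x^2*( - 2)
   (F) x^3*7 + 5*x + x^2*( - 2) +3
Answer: D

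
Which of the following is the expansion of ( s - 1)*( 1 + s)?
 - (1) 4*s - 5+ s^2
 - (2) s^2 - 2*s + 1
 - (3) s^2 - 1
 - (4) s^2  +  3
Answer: 3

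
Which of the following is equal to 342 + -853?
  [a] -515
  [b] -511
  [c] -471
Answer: b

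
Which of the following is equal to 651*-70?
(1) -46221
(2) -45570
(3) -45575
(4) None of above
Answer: 2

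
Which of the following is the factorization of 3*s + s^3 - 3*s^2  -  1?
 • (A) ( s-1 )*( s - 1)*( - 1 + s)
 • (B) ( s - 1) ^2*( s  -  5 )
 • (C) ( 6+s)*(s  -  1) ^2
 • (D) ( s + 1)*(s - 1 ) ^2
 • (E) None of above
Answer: A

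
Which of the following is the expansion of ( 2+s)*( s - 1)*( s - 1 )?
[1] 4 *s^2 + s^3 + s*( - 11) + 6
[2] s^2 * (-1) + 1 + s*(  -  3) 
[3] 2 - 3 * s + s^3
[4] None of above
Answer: 3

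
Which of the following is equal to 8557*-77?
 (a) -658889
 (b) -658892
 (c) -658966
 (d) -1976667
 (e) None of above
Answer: a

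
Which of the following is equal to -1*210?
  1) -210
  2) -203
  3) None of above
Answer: 1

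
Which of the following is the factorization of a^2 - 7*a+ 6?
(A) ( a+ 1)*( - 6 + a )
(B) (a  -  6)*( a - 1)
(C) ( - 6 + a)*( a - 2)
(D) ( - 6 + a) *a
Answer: B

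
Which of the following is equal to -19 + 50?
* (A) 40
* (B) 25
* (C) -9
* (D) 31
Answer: D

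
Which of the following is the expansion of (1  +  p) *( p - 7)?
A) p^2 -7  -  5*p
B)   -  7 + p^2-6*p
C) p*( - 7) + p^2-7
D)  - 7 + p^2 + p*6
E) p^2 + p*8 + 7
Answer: B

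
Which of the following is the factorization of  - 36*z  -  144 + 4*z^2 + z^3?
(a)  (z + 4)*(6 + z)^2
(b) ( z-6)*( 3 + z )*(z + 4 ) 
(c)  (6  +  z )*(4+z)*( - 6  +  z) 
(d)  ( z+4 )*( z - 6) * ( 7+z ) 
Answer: c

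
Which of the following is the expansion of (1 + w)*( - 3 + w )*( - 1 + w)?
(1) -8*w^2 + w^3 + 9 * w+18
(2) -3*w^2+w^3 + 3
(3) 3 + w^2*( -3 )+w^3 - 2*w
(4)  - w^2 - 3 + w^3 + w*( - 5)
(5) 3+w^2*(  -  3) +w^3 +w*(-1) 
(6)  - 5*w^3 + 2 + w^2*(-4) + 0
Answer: 5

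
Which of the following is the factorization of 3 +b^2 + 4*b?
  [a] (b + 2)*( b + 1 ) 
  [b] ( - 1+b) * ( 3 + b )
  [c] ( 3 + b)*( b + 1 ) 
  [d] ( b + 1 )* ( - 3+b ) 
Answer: c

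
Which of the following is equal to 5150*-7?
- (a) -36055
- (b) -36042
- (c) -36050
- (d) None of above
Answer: c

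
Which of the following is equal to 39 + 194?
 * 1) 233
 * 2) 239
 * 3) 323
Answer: 1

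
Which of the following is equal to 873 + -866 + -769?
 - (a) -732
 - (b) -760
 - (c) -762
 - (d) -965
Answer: c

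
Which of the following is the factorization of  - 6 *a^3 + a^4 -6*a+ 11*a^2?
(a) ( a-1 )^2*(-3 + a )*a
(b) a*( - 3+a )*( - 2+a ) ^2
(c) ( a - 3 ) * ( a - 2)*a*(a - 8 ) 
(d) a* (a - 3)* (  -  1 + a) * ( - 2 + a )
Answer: d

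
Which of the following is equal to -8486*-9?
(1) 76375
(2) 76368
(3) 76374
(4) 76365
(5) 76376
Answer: 3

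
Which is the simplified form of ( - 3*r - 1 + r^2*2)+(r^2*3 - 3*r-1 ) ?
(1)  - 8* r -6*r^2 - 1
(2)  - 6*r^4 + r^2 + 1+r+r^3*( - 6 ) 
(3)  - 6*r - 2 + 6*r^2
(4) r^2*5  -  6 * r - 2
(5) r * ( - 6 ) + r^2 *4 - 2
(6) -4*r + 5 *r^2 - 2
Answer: 4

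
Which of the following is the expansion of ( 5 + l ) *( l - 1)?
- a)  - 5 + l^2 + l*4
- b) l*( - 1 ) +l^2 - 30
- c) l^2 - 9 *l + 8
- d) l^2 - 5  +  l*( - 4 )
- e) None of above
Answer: a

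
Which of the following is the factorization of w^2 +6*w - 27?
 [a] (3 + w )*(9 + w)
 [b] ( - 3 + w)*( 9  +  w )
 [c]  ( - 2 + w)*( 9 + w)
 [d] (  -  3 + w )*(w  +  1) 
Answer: b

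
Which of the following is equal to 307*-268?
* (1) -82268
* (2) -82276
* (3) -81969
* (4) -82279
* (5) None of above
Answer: 2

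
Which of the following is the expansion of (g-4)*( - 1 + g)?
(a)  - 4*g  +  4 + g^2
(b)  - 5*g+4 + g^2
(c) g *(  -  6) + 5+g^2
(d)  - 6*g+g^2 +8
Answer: b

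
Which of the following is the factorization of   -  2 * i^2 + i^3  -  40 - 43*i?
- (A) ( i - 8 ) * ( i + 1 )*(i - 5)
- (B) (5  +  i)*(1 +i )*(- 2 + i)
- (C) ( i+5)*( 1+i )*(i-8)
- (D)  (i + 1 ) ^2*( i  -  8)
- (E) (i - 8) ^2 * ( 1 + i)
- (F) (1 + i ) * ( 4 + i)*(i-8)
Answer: C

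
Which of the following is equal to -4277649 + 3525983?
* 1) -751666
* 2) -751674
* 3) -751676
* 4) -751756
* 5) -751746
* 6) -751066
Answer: 1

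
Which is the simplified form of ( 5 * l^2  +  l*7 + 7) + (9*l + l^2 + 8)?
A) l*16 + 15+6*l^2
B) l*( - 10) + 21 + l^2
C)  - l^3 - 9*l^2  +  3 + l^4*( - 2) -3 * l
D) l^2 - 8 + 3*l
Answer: A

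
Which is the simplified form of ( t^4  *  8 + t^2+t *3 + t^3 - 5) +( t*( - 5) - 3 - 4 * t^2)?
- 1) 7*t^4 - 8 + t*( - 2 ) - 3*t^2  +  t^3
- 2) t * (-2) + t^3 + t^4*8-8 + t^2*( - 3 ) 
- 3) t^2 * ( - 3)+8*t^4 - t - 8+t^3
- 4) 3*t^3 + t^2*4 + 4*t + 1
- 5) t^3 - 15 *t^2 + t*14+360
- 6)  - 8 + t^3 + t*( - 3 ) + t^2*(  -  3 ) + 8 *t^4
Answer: 2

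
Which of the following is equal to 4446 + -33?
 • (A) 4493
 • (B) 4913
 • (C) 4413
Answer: C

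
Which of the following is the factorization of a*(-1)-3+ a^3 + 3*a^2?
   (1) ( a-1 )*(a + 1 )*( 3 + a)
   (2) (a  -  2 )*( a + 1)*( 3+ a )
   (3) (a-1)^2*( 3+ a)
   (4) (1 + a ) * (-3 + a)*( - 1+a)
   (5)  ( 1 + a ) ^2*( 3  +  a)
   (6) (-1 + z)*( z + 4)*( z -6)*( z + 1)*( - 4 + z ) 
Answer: 1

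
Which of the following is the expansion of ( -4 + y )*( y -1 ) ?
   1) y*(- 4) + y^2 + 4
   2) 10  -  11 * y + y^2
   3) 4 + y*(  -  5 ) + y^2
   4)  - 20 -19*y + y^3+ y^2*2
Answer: 3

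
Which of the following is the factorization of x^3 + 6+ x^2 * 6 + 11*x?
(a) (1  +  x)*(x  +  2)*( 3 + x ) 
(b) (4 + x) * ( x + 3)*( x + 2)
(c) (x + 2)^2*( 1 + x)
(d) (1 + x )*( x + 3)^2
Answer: a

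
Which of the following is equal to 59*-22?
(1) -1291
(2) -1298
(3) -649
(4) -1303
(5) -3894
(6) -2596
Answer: 2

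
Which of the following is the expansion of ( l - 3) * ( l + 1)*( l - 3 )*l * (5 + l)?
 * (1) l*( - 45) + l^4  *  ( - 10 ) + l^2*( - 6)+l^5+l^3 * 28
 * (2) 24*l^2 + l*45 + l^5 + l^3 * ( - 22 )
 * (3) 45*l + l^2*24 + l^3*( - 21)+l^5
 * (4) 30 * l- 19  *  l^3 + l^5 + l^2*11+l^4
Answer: 2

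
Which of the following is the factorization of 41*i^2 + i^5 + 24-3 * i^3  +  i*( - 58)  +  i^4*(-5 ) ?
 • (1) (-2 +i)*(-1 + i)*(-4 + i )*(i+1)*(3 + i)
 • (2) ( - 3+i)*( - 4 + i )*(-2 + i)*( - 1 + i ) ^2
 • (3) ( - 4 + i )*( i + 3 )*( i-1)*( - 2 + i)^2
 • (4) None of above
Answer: 4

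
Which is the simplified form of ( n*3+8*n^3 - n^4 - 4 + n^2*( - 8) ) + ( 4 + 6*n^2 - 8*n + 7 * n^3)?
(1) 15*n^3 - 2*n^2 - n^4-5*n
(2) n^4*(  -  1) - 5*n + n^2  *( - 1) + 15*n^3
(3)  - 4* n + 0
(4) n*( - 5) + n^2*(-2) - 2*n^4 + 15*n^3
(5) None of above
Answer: 1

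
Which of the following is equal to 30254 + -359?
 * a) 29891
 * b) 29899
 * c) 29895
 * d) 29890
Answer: c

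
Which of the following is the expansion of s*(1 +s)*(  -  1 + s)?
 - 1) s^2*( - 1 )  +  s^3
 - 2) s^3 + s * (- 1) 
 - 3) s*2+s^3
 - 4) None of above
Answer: 2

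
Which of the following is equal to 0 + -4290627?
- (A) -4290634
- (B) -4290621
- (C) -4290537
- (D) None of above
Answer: D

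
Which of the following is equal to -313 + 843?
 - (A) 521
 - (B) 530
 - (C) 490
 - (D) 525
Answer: B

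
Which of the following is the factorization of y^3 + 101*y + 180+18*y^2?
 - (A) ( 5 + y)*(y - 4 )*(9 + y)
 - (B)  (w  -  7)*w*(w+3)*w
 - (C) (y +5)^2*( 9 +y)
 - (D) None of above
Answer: D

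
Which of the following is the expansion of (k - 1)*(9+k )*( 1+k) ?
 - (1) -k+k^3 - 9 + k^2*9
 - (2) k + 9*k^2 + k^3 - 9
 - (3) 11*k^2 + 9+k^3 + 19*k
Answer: 1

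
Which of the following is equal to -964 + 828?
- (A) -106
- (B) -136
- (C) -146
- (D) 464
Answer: B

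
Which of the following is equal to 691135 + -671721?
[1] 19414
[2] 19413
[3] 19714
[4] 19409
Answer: 1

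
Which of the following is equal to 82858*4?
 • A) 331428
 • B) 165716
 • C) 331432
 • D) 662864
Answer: C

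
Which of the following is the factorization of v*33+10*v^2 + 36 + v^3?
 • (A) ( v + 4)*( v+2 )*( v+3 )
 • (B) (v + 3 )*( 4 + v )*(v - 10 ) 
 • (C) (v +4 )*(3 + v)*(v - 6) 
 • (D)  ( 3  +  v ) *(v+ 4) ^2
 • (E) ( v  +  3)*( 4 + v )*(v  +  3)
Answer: E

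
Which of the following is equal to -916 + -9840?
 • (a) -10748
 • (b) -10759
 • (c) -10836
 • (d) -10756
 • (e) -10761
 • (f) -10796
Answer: d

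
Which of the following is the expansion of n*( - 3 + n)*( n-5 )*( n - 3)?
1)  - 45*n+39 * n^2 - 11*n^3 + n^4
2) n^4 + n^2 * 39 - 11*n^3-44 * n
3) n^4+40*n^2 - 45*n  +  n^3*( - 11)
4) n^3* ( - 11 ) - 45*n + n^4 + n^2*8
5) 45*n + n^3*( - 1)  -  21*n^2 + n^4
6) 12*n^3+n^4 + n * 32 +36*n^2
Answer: 1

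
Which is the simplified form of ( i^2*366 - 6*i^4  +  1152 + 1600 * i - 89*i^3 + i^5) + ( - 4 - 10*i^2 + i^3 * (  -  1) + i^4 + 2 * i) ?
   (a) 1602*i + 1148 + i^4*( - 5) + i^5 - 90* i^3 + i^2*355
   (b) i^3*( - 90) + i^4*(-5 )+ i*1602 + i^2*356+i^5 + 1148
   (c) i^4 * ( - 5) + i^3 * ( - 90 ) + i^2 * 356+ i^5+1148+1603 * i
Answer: b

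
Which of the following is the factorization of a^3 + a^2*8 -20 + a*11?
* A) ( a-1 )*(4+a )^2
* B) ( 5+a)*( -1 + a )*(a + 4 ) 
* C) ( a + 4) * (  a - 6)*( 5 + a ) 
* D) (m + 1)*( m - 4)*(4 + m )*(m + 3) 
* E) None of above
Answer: B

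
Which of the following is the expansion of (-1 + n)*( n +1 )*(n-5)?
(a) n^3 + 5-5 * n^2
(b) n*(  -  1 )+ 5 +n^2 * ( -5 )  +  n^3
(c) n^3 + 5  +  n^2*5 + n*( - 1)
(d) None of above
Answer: b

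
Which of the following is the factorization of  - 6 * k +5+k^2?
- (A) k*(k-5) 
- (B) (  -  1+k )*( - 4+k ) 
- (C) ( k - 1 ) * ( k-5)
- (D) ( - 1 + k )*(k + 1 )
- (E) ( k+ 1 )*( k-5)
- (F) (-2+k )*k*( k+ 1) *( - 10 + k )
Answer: C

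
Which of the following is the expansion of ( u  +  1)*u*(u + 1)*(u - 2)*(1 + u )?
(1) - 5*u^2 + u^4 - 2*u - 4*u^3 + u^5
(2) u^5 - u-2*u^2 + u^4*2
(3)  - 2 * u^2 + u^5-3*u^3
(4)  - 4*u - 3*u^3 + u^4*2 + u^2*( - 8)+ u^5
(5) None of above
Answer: 5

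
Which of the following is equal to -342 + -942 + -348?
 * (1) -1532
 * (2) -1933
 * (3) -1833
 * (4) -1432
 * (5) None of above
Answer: 5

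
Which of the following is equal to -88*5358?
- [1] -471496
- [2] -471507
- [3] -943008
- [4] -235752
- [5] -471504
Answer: 5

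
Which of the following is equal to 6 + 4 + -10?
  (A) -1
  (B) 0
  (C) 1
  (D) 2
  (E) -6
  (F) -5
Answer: B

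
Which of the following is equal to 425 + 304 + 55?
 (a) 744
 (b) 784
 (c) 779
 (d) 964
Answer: b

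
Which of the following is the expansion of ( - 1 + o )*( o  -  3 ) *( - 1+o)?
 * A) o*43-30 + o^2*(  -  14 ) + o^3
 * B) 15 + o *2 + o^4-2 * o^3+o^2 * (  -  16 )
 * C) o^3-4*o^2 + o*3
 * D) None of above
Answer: D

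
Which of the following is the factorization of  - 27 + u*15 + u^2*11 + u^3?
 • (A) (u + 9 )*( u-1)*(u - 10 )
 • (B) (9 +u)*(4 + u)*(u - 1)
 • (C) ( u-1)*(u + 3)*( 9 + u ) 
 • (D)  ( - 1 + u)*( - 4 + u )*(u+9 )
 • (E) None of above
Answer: C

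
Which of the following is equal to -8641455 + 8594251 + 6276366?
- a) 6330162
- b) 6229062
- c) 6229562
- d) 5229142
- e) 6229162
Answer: e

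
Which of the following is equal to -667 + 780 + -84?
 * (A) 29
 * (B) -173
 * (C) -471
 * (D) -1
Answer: A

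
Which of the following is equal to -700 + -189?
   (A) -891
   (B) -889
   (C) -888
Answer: B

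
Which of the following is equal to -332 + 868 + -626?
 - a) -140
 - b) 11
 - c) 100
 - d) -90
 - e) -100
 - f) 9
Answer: d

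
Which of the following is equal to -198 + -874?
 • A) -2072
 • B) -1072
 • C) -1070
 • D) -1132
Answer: B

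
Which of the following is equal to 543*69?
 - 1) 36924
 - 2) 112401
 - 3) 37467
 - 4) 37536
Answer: 3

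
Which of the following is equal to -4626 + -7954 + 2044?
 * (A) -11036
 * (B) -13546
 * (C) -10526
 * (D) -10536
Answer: D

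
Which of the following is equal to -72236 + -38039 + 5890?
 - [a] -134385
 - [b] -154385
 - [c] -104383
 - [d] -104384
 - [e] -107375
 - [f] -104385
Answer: f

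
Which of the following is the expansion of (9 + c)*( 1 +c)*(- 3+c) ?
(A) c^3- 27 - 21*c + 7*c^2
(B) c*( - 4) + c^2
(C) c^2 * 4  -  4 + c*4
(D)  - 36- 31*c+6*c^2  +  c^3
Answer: A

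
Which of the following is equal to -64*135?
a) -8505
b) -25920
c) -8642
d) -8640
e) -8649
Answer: d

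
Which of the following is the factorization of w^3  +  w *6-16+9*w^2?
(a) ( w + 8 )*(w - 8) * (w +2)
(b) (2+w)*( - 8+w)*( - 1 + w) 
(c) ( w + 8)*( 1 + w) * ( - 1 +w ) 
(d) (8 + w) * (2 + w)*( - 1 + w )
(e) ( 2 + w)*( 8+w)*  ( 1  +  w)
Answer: d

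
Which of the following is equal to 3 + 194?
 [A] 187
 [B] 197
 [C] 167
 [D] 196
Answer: B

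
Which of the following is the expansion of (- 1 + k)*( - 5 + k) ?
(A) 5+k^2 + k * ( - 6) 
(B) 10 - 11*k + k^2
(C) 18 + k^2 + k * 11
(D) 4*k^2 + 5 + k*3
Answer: A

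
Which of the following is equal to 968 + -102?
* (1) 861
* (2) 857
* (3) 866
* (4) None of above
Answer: 3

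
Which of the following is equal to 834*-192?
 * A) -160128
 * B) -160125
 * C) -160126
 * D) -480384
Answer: A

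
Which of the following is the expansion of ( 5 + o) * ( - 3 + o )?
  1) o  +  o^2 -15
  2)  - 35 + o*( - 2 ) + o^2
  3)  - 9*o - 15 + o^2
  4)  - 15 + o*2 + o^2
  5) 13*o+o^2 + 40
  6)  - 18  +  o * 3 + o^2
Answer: 4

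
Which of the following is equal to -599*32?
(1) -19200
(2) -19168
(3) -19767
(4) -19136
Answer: 2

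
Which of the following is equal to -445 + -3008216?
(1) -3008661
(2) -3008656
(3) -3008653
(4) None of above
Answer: 1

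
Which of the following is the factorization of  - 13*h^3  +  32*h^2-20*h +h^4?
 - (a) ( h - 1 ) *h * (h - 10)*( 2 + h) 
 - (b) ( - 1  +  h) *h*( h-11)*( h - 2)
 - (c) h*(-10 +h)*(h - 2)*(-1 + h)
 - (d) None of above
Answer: c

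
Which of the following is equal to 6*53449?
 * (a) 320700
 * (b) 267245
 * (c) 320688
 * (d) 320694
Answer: d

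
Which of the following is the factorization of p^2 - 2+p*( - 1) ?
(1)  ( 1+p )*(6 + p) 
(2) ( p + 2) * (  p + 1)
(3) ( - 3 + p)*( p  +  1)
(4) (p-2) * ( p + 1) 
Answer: 4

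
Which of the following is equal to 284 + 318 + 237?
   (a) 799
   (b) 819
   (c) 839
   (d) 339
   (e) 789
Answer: c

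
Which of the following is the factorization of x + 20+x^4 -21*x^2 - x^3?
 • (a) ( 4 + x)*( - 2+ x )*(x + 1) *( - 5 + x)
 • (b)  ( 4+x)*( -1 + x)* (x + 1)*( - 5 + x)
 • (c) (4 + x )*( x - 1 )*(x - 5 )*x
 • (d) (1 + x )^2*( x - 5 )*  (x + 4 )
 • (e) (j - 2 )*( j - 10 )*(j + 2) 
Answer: b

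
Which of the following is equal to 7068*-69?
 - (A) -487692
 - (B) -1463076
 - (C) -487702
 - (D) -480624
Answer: A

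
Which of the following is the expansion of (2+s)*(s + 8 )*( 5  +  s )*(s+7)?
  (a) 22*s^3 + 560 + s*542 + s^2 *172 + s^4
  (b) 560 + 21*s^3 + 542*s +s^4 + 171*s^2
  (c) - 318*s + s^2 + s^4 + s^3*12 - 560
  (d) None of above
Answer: d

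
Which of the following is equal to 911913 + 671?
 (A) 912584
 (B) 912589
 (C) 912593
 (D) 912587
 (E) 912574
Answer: A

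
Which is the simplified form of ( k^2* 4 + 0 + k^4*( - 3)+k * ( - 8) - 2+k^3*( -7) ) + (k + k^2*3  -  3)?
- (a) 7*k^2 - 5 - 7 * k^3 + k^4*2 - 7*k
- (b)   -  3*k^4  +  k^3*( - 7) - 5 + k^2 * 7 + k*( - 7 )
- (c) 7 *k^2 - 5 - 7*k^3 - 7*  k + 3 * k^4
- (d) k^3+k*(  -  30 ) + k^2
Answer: b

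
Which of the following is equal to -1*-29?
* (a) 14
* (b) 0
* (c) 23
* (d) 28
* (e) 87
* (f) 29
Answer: f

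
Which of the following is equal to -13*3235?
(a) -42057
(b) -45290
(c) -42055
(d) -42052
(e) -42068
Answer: c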